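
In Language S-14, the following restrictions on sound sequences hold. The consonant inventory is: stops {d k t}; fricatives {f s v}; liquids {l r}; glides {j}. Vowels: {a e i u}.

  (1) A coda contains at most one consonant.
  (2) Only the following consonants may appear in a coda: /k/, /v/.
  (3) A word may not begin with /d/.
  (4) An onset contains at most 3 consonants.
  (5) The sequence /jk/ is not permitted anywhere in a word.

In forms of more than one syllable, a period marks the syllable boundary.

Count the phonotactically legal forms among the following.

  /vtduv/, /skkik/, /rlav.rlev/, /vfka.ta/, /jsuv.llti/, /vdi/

6

/vtduv/ — σ1 onset /vtd/ (3C), coda /v/ ok → phonotactically legal
/skkik/ — σ1 onset /skk/ (3C), coda /k/ ok → phonotactically legal
/rlav.rlev/ — σ1 onset /rl/ (2C), coda /v/ ok; σ2 onset /rl/ (2C), coda /v/ ok → phonotactically legal
/vfka.ta/ — σ1 onset /vfk/ (3C), coda /∅/ ok; σ2 onset /t/, coda /∅/ ok → phonotactically legal
/jsuv.llti/ — σ1 onset /js/ (2C), coda /v/ ok; σ2 onset /llt/ (3C), coda /∅/ ok → phonotactically legal
/vdi/ — σ1 onset /vd/ (2C), coda /∅/ ok → phonotactically legal
Phonotactically legal: /vtduv/, /skkik/, /rlav.rlev/, /vfka.ta/, /jsuv.llti/, /vdi/ → 6.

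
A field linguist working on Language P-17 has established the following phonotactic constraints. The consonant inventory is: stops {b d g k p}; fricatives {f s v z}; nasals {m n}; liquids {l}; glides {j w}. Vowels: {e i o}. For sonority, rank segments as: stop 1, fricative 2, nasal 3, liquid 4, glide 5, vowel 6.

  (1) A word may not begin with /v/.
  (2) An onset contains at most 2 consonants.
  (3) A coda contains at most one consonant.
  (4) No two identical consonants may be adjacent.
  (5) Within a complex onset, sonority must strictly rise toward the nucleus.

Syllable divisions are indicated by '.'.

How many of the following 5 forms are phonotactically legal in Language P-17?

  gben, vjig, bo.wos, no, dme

gben — violates constraint 5: syllable 1 onset /gb/: /g/ (stop, 1) → /b/ (stop, 1) does not rise → phonotactically illegal
vjig — violates constraint 1: word begins with /v/ → phonotactically illegal
bo.wos — σ1 onset /b/, coda /∅/ ok; σ2 onset /w/, coda /s/ ok → phonotactically legal
no — σ1 onset /n/, coda /∅/ ok → phonotactically legal
dme — σ1 onset /dm/ (1→3 rises), coda /∅/ ok → phonotactically legal
Phonotactically legal: bo.wos, no, dme → 3.

3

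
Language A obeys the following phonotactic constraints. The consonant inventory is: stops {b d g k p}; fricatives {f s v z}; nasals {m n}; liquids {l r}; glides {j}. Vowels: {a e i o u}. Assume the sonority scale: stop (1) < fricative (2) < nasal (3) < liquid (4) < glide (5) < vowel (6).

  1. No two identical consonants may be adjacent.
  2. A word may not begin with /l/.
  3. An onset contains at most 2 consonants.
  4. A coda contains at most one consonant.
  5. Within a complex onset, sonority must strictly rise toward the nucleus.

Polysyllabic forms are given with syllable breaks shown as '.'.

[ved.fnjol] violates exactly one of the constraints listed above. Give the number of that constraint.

3

[ved.fnjol]: syllable 2 onset /fnj/ has 3 consonants (> 2).
This is a violation of constraint 3: "An onset contains at most 2 consonants."
The remaining constraints (1, 2, 4, 5) are satisfied.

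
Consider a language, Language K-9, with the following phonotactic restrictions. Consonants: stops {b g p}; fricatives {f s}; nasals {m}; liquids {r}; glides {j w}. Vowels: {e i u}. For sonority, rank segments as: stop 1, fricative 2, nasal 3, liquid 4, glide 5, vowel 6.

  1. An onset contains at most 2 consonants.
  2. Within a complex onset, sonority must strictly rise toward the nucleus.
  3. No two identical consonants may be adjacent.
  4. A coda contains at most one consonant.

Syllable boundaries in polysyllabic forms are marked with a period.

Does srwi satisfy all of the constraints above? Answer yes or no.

srwi — violates constraint 1: syllable 1 onset /srw/ has 3 consonants (> 2) → not permitted

no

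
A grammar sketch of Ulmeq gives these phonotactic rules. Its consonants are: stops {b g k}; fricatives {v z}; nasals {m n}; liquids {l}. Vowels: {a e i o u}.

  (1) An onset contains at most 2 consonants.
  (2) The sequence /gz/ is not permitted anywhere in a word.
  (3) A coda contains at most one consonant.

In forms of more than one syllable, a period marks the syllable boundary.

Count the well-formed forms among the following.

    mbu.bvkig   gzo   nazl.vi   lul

mbu.bvkig — violates constraint 1: syllable 2 onset /bvk/ has 3 consonants (> 2) → ill-formed
gzo — violates constraint 2: contains banned sequence /gz/ → ill-formed
nazl.vi — violates constraint 3: syllable 1 coda /zl/ has 2 consonants (> 1) → ill-formed
lul — σ1 onset /l/, coda /l/ ok → well-formed
Well-formed: lul → 1.

1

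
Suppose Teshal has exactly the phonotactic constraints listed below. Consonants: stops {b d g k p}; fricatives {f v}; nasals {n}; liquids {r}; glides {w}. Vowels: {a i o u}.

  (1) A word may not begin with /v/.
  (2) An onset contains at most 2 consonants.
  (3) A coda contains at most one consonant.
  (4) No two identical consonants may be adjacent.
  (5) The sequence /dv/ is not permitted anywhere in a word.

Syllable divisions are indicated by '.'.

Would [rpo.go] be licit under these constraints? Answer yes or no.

[rpo.go] — σ1 onset /rp/ (2C), coda /∅/ ok; σ2 onset /g/, coda /∅/ ok → licit

yes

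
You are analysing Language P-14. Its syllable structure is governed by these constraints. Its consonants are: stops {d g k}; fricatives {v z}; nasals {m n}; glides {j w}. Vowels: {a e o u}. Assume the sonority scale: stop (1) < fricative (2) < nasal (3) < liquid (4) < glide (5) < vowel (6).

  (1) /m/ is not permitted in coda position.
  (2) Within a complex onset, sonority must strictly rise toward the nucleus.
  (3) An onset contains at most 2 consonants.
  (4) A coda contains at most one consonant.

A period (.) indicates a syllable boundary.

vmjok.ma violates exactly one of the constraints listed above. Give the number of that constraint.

3

vmjok.ma: syllable 1 onset /vmj/ has 3 consonants (> 2).
This is a violation of constraint 3: "An onset contains at most 2 consonants."
The remaining constraints (1, 2, 4) are satisfied.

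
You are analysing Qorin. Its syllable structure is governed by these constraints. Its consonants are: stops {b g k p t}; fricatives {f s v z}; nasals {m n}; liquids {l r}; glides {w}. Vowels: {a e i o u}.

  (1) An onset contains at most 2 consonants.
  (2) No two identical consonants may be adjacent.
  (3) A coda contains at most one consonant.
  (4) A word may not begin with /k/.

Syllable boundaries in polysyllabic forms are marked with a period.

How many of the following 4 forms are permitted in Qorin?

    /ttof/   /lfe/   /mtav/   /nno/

/ttof/ — violates constraint 2: adjacent identical consonants /tt/ → not permitted
/lfe/ — σ1 onset /lf/ (2C), coda /∅/ ok → permitted
/mtav/ — σ1 onset /mt/ (2C), coda /v/ ok → permitted
/nno/ — violates constraint 2: adjacent identical consonants /nn/ → not permitted
Permitted: /lfe/, /mtav/ → 2.

2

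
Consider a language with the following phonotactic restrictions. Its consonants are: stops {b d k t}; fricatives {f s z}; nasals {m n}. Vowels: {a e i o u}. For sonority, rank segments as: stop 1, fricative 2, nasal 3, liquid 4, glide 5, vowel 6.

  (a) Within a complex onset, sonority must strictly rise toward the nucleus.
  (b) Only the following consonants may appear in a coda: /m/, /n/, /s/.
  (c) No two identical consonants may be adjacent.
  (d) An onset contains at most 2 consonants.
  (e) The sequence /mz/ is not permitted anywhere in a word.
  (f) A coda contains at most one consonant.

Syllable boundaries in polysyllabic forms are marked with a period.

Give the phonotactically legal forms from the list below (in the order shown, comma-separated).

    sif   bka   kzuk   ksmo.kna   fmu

fmu

sif — violates constraint (b): syllable 1 coda contains /f/, which is not a licensed coda consonant → phonotactically illegal
bka — violates constraint (a): syllable 1 onset /bk/: /b/ (stop, 1) → /k/ (stop, 1) does not rise → phonotactically illegal
kzuk — violates constraint (b): syllable 1 coda contains /k/, which is not a licensed coda consonant → phonotactically illegal
ksmo.kna — violates constraint (d): syllable 1 onset /ksm/ has 3 consonants (> 2) → phonotactically illegal
fmu — σ1 onset /fm/ (2→3 rises), coda /∅/ ok → phonotactically legal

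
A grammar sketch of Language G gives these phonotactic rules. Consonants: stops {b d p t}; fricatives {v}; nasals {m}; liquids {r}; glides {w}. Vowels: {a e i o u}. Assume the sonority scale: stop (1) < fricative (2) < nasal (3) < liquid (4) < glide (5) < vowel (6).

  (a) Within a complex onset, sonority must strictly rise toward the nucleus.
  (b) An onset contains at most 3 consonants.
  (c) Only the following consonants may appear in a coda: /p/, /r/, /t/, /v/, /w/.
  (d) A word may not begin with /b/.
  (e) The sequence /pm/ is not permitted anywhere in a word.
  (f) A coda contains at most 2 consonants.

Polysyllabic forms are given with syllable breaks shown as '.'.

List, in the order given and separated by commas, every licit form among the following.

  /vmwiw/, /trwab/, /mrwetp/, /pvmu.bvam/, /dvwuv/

/vmwiw/ — σ1 onset /vmw/ (2→3→5 rises), coda /w/ ok → licit
/trwab/ — violates constraint (c): syllable 1 coda contains /b/, which is not a licensed coda consonant → illicit
/mrwetp/ — σ1 onset /mrw/ (3→4→5 rises), coda /tp/ (2C) ok → licit
/pvmu.bvam/ — violates constraint (c): syllable 2 coda contains /m/, which is not a licensed coda consonant → illicit
/dvwuv/ — σ1 onset /dvw/ (1→2→5 rises), coda /v/ ok → licit

/vmwiw/, /mrwetp/, /dvwuv/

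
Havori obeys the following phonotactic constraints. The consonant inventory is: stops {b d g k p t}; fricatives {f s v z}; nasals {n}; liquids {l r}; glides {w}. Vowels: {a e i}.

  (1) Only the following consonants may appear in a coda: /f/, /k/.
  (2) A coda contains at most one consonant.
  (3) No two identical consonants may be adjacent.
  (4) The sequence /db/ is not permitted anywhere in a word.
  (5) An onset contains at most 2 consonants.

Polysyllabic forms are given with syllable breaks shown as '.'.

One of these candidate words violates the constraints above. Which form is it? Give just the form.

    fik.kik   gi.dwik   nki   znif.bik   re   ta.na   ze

fik.kik

fik.kik — violates constraint 3: adjacent identical consonants /kk/ → not permitted
gi.dwik — σ1 onset /g/, coda /∅/ ok; σ2 onset /dw/ (2C), coda /k/ ok → permitted
nki — σ1 onset /nk/ (2C), coda /∅/ ok → permitted
znif.bik — σ1 onset /zn/ (2C), coda /f/ ok; σ2 onset /b/, coda /k/ ok → permitted
re — σ1 onset /r/, coda /∅/ ok → permitted
ta.na — σ1 onset /t/, coda /∅/ ok; σ2 onset /n/, coda /∅/ ok → permitted
ze — σ1 onset /z/, coda /∅/ ok → permitted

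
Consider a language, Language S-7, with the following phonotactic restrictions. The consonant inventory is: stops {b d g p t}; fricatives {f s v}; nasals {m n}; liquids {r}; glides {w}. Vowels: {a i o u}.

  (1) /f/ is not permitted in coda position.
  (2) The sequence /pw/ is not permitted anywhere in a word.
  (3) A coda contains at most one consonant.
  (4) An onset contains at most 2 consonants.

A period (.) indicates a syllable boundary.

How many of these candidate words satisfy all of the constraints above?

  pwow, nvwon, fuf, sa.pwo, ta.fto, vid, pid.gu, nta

pwow — violates constraint 2: contains banned sequence /pw/ → not permitted
nvwon — violates constraint 4: syllable 1 onset /nvw/ has 3 consonants (> 2) → not permitted
fuf — violates constraint 1: syllable 1 coda contains /f/ → not permitted
sa.pwo — violates constraint 2: contains banned sequence /pw/ → not permitted
ta.fto — σ1 onset /t/, coda /∅/ ok; σ2 onset /ft/ (2C), coda /∅/ ok → permitted
vid — σ1 onset /v/, coda /d/ ok → permitted
pid.gu — σ1 onset /p/, coda /d/ ok; σ2 onset /g/, coda /∅/ ok → permitted
nta — σ1 onset /nt/ (2C), coda /∅/ ok → permitted
Permitted: ta.fto, vid, pid.gu, nta → 4.

4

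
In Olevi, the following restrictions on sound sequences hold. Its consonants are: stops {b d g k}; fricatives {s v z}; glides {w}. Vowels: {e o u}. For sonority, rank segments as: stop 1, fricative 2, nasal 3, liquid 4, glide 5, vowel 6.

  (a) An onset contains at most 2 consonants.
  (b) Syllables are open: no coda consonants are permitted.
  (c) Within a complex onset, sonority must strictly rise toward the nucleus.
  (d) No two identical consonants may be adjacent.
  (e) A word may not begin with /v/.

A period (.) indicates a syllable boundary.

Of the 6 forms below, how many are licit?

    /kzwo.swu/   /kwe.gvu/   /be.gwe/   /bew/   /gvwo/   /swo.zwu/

3

/kzwo.swu/ — violates constraint (a): syllable 1 onset /kzw/ has 3 consonants (> 2) → illicit
/kwe.gvu/ — σ1 onset /kw/ (1→5 rises), coda /∅/ ok; σ2 onset /gv/ (1→2 rises), coda /∅/ ok → licit
/be.gwe/ — σ1 onset /b/, coda /∅/ ok; σ2 onset /gw/ (1→5 rises), coda /∅/ ok → licit
/bew/ — violates constraint (b): syllable 1 coda /w/ has 1 consonant (> 0) → illicit
/gvwo/ — violates constraint (a): syllable 1 onset /gvw/ has 3 consonants (> 2) → illicit
/swo.zwu/ — σ1 onset /sw/ (2→5 rises), coda /∅/ ok; σ2 onset /zw/ (2→5 rises), coda /∅/ ok → licit
Licit: /kwe.gvu/, /be.gwe/, /swo.zwu/ → 3.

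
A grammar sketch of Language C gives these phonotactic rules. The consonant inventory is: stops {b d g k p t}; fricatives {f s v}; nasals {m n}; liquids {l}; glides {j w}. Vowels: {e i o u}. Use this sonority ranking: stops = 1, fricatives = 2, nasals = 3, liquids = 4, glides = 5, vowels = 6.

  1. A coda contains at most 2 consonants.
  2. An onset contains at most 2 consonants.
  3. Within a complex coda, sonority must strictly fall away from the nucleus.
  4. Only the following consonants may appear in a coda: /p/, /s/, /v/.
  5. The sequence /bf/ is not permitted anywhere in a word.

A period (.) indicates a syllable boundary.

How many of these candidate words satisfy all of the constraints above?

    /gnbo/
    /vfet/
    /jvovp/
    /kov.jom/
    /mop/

/gnbo/ — violates constraint 2: syllable 1 onset /gnb/ has 3 consonants (> 2) → illicit
/vfet/ — violates constraint 4: syllable 1 coda contains /t/, which is not a licensed coda consonant → illicit
/jvovp/ — σ1 onset /jv/ (2C), coda /vp/ (2→1 falls) ok → licit
/kov.jom/ — violates constraint 4: syllable 2 coda contains /m/, which is not a licensed coda consonant → illicit
/mop/ — σ1 onset /m/, coda /p/ ok → licit
Licit: /jvovp/, /mop/ → 2.

2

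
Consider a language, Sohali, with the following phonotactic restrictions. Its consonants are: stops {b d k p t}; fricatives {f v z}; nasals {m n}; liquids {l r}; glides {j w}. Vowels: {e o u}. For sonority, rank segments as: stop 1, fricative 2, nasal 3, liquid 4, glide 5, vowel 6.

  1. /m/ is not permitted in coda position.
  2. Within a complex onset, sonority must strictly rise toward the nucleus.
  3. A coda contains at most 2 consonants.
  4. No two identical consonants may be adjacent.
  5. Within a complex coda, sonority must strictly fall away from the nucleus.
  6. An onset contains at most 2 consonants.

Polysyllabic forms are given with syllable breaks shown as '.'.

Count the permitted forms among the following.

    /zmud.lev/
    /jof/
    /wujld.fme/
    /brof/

/zmud.lev/ — σ1 onset /zm/ (2→3 rises), coda /d/ ok; σ2 onset /l/, coda /v/ ok → permitted
/jof/ — σ1 onset /j/, coda /f/ ok → permitted
/wujld.fme/ — violates constraint 3: syllable 1 coda /jld/ has 3 consonants (> 2) → not permitted
/brof/ — σ1 onset /br/ (1→4 rises), coda /f/ ok → permitted
Permitted: /zmud.lev/, /jof/, /brof/ → 3.

3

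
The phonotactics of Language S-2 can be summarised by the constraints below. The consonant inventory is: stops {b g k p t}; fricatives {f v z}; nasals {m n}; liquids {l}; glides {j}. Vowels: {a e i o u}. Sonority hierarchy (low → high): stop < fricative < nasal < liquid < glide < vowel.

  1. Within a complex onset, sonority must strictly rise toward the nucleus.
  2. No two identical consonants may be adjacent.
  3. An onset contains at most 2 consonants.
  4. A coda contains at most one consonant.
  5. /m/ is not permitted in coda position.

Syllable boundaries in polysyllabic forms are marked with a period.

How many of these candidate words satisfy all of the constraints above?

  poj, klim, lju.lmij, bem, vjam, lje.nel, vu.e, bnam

3

poj — σ1 onset /p/, coda /j/ ok → permitted
klim — violates constraint 5: syllable 1 coda contains /m/ → not permitted
lju.lmij — violates constraint 1: syllable 2 onset /lm/: /l/ (liquid, 4) → /m/ (nasal, 3) does not rise → not permitted
bem — violates constraint 5: syllable 1 coda contains /m/ → not permitted
vjam — violates constraint 5: syllable 1 coda contains /m/ → not permitted
lje.nel — σ1 onset /lj/ (4→5 rises), coda /∅/ ok; σ2 onset /n/, coda /l/ ok → permitted
vu.e — σ1 onset /v/, coda /∅/ ok; σ2 onset /∅/, coda /∅/ ok → permitted
bnam — violates constraint 5: syllable 1 coda contains /m/ → not permitted
Permitted: poj, lje.nel, vu.e → 3.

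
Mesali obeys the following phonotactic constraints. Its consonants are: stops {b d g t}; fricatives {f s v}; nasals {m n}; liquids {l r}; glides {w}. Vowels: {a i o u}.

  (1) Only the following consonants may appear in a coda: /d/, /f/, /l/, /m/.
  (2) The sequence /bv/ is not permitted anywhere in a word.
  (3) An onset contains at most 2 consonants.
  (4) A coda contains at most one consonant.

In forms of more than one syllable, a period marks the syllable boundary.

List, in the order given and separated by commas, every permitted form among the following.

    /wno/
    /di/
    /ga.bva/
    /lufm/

/wno/, /di/

/wno/ — σ1 onset /wn/ (2C), coda /∅/ ok → permitted
/di/ — σ1 onset /d/, coda /∅/ ok → permitted
/ga.bva/ — violates constraint 2: contains banned sequence /bv/ → not permitted
/lufm/ — violates constraint 4: syllable 1 coda /fm/ has 2 consonants (> 1) → not permitted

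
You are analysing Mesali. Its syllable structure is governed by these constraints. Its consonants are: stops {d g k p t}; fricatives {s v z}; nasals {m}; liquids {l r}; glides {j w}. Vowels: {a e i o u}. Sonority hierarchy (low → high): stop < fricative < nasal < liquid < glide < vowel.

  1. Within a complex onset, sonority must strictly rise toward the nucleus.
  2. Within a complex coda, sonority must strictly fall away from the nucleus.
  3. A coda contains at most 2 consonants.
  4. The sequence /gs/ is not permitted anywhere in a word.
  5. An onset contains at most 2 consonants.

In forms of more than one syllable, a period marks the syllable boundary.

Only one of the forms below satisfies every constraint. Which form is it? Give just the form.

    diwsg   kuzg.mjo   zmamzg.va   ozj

diwsg — violates constraint 3: syllable 1 coda /wsg/ has 3 consonants (> 2) → phonotactically illegal
kuzg.mjo — σ1 onset /k/, coda /zg/ (2→1 falls) ok; σ2 onset /mj/ (3→5 rises), coda /∅/ ok → phonotactically legal
zmamzg.va — violates constraint 3: syllable 1 coda /mzg/ has 3 consonants (> 2) → phonotactically illegal
ozj — violates constraint 2: syllable 1 coda /zj/: /z/ (fricative, 2) → /j/ (glide, 5) does not fall → phonotactically illegal

kuzg.mjo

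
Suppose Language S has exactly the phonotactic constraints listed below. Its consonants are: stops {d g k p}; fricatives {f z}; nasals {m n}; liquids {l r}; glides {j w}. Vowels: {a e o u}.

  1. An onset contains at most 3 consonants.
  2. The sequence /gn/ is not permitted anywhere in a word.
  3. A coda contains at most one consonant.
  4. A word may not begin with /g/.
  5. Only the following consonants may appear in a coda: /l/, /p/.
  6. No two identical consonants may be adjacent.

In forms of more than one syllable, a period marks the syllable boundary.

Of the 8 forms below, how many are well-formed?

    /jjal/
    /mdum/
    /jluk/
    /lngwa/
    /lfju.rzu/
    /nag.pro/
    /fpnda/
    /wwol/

1

/jjal/ — violates constraint 6: adjacent identical consonants /jj/ → ill-formed
/mdum/ — violates constraint 5: syllable 1 coda contains /m/, which is not a licensed coda consonant → ill-formed
/jluk/ — violates constraint 5: syllable 1 coda contains /k/, which is not a licensed coda consonant → ill-formed
/lngwa/ — violates constraint 1: syllable 1 onset /lngw/ has 4 consonants (> 3) → ill-formed
/lfju.rzu/ — σ1 onset /lfj/ (3C), coda /∅/ ok; σ2 onset /rz/ (2C), coda /∅/ ok → well-formed
/nag.pro/ — violates constraint 5: syllable 1 coda contains /g/, which is not a licensed coda consonant → ill-formed
/fpnda/ — violates constraint 1: syllable 1 onset /fpnd/ has 4 consonants (> 3) → ill-formed
/wwol/ — violates constraint 6: adjacent identical consonants /ww/ → ill-formed
Well-formed: /lfju.rzu/ → 1.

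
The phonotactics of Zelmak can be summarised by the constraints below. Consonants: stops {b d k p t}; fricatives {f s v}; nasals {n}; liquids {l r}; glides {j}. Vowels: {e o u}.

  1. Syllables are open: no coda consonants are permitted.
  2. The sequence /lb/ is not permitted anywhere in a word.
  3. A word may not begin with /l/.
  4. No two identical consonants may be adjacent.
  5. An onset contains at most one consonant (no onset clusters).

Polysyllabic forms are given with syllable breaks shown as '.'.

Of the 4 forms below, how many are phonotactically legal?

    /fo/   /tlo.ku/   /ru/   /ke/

/fo/ — σ1 onset /f/, coda /∅/ ok → phonotactically legal
/tlo.ku/ — violates constraint 5: syllable 1 onset /tl/ has 2 consonants (> 1) → phonotactically illegal
/ru/ — σ1 onset /r/, coda /∅/ ok → phonotactically legal
/ke/ — σ1 onset /k/, coda /∅/ ok → phonotactically legal
Phonotactically legal: /fo/, /ru/, /ke/ → 3.

3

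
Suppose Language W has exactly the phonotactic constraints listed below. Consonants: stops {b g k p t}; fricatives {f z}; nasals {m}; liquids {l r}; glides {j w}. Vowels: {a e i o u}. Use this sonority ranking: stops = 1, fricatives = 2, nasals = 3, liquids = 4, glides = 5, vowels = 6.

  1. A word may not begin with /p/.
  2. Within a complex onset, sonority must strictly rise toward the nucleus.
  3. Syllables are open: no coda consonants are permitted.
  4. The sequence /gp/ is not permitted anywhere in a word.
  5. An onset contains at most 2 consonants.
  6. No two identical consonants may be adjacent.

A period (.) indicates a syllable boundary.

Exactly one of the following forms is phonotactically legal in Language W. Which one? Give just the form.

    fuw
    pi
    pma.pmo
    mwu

fuw — violates constraint 3: syllable 1 coda /w/ has 1 consonant (> 0) → phonotactically illegal
pi — violates constraint 1: word begins with /p/ → phonotactically illegal
pma.pmo — violates constraint 1: word begins with /p/ → phonotactically illegal
mwu — σ1 onset /mw/ (3→5 rises), coda /∅/ ok → phonotactically legal

mwu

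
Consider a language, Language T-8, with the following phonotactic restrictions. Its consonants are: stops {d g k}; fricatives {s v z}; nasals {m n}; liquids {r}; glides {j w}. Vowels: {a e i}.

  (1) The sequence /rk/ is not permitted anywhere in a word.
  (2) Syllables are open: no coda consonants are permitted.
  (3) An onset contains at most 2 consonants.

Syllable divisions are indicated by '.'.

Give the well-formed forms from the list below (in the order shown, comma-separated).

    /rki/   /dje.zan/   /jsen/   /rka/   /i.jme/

/rki/ — violates constraint 1: contains banned sequence /rk/ → ill-formed
/dje.zan/ — violates constraint 2: syllable 2 coda /n/ has 1 consonant (> 0) → ill-formed
/jsen/ — violates constraint 2: syllable 1 coda /n/ has 1 consonant (> 0) → ill-formed
/rka/ — violates constraint 1: contains banned sequence /rk/ → ill-formed
/i.jme/ — σ1 onset /∅/, coda /∅/ ok; σ2 onset /jm/ (2C), coda /∅/ ok → well-formed

/i.jme/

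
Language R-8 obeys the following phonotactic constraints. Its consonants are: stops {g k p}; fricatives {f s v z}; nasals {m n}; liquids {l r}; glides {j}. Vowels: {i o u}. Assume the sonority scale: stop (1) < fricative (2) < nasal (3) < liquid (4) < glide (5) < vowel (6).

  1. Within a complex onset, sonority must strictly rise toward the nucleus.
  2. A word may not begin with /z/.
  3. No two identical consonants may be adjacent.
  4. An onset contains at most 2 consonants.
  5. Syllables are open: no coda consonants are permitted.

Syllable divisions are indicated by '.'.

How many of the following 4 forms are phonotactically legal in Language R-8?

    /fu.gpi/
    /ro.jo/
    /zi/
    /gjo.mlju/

1

/fu.gpi/ — violates constraint 1: syllable 2 onset /gp/: /g/ (stop, 1) → /p/ (stop, 1) does not rise → phonotactically illegal
/ro.jo/ — σ1 onset /r/, coda /∅/ ok; σ2 onset /j/, coda /∅/ ok → phonotactically legal
/zi/ — violates constraint 2: word begins with /z/ → phonotactically illegal
/gjo.mlju/ — violates constraint 4: syllable 2 onset /mlj/ has 3 consonants (> 2) → phonotactically illegal
Phonotactically legal: /ro.jo/ → 1.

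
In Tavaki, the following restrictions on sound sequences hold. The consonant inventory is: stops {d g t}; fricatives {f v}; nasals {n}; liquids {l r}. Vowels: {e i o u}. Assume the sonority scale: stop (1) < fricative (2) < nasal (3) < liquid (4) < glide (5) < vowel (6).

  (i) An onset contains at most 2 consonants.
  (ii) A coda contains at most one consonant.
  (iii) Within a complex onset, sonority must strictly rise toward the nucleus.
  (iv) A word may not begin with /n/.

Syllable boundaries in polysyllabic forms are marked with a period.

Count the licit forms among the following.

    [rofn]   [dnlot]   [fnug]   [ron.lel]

2

[rofn] — violates constraint (ii): syllable 1 coda /fn/ has 2 consonants (> 1) → illicit
[dnlot] — violates constraint (i): syllable 1 onset /dnl/ has 3 consonants (> 2) → illicit
[fnug] — σ1 onset /fn/ (2→3 rises), coda /g/ ok → licit
[ron.lel] — σ1 onset /r/, coda /n/ ok; σ2 onset /l/, coda /l/ ok → licit
Licit: [fnug], [ron.lel] → 2.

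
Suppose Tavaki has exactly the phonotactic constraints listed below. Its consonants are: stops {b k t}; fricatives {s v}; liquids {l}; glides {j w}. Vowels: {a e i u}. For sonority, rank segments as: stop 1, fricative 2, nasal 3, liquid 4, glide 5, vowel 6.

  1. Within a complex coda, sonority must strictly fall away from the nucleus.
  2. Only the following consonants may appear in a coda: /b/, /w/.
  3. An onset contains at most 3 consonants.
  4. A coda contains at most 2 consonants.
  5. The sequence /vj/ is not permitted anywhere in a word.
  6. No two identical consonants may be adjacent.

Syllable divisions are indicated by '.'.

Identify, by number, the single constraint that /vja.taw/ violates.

/vja.taw/: contains banned sequence /vj/.
This is a violation of constraint 5: "The sequence /vj/ is not permitted anywhere in a word."
The remaining constraints (1, 2, 3, 4, 6) are satisfied.

5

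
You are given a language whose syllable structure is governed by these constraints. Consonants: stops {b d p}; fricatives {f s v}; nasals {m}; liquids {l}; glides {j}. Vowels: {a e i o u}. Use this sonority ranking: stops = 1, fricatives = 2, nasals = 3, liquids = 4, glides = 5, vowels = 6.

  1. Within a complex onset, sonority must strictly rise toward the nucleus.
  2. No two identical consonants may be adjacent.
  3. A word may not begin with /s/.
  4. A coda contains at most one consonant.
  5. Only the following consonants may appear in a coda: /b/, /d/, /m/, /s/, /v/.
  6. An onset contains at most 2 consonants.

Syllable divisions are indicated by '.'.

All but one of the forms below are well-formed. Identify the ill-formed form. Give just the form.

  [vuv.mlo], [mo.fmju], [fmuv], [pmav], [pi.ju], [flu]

[mo.fmju]

[vuv.mlo] — σ1 onset /v/, coda /v/ ok; σ2 onset /ml/ (3→4 rises), coda /∅/ ok → well-formed
[mo.fmju] — violates constraint 6: syllable 2 onset /fmj/ has 3 consonants (> 2) → ill-formed
[fmuv] — σ1 onset /fm/ (2→3 rises), coda /v/ ok → well-formed
[pmav] — σ1 onset /pm/ (1→3 rises), coda /v/ ok → well-formed
[pi.ju] — σ1 onset /p/, coda /∅/ ok; σ2 onset /j/, coda /∅/ ok → well-formed
[flu] — σ1 onset /fl/ (2→4 rises), coda /∅/ ok → well-formed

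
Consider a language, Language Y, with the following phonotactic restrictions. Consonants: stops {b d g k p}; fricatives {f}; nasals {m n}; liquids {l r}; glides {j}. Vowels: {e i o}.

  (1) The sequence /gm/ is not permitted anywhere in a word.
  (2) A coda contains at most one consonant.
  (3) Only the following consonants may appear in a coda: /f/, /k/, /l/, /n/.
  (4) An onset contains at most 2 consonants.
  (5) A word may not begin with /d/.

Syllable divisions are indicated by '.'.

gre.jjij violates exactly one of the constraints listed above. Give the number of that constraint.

gre.jjij: syllable 2 coda contains /j/, which is not a licensed coda consonant.
This is a violation of constraint 3: "Only the following consonants may appear in a coda: /f/, /k/, /l/, /n/."
The remaining constraints (1, 2, 4, 5) are satisfied.

3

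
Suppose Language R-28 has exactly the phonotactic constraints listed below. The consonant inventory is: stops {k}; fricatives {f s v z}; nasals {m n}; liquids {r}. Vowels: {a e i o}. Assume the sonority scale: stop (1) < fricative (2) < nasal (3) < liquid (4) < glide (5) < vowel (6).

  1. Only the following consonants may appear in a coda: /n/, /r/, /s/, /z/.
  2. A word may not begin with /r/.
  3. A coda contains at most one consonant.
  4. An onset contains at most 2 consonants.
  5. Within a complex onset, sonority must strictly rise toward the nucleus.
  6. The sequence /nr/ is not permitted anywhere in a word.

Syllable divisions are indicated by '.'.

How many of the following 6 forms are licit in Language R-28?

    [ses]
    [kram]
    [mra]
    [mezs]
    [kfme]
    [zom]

[ses] — σ1 onset /s/, coda /s/ ok → licit
[kram] — violates constraint 1: syllable 1 coda contains /m/, which is not a licensed coda consonant → illicit
[mra] — σ1 onset /mr/ (3→4 rises), coda /∅/ ok → licit
[mezs] — violates constraint 3: syllable 1 coda /zs/ has 2 consonants (> 1) → illicit
[kfme] — violates constraint 4: syllable 1 onset /kfm/ has 3 consonants (> 2) → illicit
[zom] — violates constraint 1: syllable 1 coda contains /m/, which is not a licensed coda consonant → illicit
Licit: [ses], [mra] → 2.

2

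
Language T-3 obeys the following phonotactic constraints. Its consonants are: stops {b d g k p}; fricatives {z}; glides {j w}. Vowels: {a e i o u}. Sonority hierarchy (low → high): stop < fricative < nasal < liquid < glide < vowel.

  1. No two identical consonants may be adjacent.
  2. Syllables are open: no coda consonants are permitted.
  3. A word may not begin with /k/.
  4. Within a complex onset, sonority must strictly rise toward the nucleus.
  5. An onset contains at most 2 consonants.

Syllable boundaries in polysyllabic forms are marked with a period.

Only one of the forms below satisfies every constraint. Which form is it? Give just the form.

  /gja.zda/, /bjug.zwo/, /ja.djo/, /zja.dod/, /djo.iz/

/ja.djo/

/gja.zda/ — violates constraint 4: syllable 2 onset /zd/: /z/ (fricative, 2) → /d/ (stop, 1) does not rise → not permitted
/bjug.zwo/ — violates constraint 2: syllable 1 coda /g/ has 1 consonant (> 0) → not permitted
/ja.djo/ — σ1 onset /j/, coda /∅/ ok; σ2 onset /dj/ (1→5 rises), coda /∅/ ok → permitted
/zja.dod/ — violates constraint 2: syllable 2 coda /d/ has 1 consonant (> 0) → not permitted
/djo.iz/ — violates constraint 2: syllable 2 coda /z/ has 1 consonant (> 0) → not permitted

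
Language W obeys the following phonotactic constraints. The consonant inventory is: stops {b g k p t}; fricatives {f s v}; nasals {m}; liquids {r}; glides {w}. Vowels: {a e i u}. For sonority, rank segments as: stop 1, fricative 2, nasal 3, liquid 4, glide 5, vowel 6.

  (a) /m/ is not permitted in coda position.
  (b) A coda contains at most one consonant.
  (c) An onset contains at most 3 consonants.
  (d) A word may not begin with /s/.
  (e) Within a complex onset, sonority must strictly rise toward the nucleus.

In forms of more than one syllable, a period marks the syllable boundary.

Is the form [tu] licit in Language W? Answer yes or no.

yes

[tu] — σ1 onset /t/, coda /∅/ ok → licit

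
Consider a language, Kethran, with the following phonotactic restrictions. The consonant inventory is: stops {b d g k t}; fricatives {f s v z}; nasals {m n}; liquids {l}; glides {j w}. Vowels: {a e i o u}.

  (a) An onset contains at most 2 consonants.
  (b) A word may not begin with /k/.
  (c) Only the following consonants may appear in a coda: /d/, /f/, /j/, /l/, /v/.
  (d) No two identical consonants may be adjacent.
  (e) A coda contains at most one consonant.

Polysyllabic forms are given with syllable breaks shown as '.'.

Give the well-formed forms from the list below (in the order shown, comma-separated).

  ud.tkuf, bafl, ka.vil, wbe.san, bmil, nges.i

ud.tkuf, bmil

ud.tkuf — σ1 onset /∅/, coda /d/ ok; σ2 onset /tk/ (2C), coda /f/ ok → well-formed
bafl — violates constraint (e): syllable 1 coda /fl/ has 2 consonants (> 1) → ill-formed
ka.vil — violates constraint (b): word begins with /k/ → ill-formed
wbe.san — violates constraint (c): syllable 2 coda contains /n/, which is not a licensed coda consonant → ill-formed
bmil — σ1 onset /bm/ (2C), coda /l/ ok → well-formed
nges.i — violates constraint (c): syllable 1 coda contains /s/, which is not a licensed coda consonant → ill-formed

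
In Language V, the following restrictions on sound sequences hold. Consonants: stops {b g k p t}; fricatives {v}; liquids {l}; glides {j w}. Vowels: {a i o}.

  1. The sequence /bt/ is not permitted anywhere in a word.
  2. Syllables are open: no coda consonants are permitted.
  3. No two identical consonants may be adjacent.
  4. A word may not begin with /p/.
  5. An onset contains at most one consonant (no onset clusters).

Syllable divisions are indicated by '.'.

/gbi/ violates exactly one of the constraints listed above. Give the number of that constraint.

5

/gbi/: syllable 1 onset /gb/ has 2 consonants (> 1).
This is a violation of constraint 5: "An onset contains at most one consonant (no onset clusters)."
The remaining constraints (1, 2, 3, 4) are satisfied.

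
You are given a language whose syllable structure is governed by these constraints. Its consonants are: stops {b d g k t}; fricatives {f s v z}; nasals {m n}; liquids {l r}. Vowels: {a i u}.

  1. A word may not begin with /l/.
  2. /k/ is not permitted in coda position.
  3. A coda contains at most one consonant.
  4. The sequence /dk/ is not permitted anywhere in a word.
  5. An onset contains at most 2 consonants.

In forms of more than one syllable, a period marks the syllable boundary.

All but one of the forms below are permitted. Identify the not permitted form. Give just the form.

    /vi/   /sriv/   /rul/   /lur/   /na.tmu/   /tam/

/lur/

/vi/ — σ1 onset /v/, coda /∅/ ok → permitted
/sriv/ — σ1 onset /sr/ (2C), coda /v/ ok → permitted
/rul/ — σ1 onset /r/, coda /l/ ok → permitted
/lur/ — violates constraint 1: word begins with /l/ → not permitted
/na.tmu/ — σ1 onset /n/, coda /∅/ ok; σ2 onset /tm/ (2C), coda /∅/ ok → permitted
/tam/ — σ1 onset /t/, coda /m/ ok → permitted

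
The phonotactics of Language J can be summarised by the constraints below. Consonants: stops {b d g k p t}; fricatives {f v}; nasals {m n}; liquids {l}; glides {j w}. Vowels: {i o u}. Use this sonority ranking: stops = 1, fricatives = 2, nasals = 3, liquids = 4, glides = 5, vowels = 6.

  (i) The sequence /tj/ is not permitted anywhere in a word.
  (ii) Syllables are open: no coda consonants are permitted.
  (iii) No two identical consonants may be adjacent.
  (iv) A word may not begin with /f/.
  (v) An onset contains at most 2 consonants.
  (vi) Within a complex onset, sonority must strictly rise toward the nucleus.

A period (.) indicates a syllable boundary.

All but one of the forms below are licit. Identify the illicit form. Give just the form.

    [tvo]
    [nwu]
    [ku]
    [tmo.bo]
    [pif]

[pif]

[tvo] — σ1 onset /tv/ (1→2 rises), coda /∅/ ok → licit
[nwu] — σ1 onset /nw/ (3→5 rises), coda /∅/ ok → licit
[ku] — σ1 onset /k/, coda /∅/ ok → licit
[tmo.bo] — σ1 onset /tm/ (1→3 rises), coda /∅/ ok; σ2 onset /b/, coda /∅/ ok → licit
[pif] — violates constraint (ii): syllable 1 coda /f/ has 1 consonant (> 0) → illicit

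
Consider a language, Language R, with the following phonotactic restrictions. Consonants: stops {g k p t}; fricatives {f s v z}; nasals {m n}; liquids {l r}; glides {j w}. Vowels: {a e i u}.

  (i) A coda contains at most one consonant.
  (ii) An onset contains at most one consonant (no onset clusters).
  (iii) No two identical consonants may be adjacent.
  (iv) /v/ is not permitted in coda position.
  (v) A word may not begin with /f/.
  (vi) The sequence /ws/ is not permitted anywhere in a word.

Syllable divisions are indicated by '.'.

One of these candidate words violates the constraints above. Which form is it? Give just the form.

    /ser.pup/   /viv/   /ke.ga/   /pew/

/viv/

/ser.pup/ — σ1 onset /s/, coda /r/ ok; σ2 onset /p/, coda /p/ ok → well-formed
/viv/ — violates constraint (iv): syllable 1 coda contains /v/ → ill-formed
/ke.ga/ — σ1 onset /k/, coda /∅/ ok; σ2 onset /g/, coda /∅/ ok → well-formed
/pew/ — σ1 onset /p/, coda /w/ ok → well-formed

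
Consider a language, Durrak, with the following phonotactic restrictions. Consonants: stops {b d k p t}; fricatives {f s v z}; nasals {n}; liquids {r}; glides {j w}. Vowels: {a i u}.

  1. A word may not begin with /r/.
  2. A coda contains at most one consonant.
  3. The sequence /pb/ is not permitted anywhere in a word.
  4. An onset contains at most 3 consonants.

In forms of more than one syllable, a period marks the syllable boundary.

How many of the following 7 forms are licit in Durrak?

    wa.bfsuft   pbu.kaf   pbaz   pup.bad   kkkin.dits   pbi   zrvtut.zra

wa.bfsuft — violates constraint 2: syllable 2 coda /ft/ has 2 consonants (> 1) → illicit
pbu.kaf — violates constraint 3: contains banned sequence /pb/ → illicit
pbaz — violates constraint 3: contains banned sequence /pb/ → illicit
pup.bad — violates constraint 3: contains banned sequence /pb/ → illicit
kkkin.dits — violates constraint 2: syllable 2 coda /ts/ has 2 consonants (> 1) → illicit
pbi — violates constraint 3: contains banned sequence /pb/ → illicit
zrvtut.zra — violates constraint 4: syllable 1 onset /zrvt/ has 4 consonants (> 3) → illicit
No form is licit → 0.

0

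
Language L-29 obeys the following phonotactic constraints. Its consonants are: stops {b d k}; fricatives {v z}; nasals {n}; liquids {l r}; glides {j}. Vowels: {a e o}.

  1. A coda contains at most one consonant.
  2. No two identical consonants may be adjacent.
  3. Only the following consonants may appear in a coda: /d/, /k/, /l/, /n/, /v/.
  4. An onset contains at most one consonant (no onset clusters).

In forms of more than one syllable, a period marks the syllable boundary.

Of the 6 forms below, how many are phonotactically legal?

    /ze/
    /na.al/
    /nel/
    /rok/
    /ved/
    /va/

/ze/ — σ1 onset /z/, coda /∅/ ok → phonotactically legal
/na.al/ — σ1 onset /n/, coda /∅/ ok; σ2 onset /∅/, coda /l/ ok → phonotactically legal
/nel/ — σ1 onset /n/, coda /l/ ok → phonotactically legal
/rok/ — σ1 onset /r/, coda /k/ ok → phonotactically legal
/ved/ — σ1 onset /v/, coda /d/ ok → phonotactically legal
/va/ — σ1 onset /v/, coda /∅/ ok → phonotactically legal
Phonotactically legal: /ze/, /na.al/, /nel/, /rok/, /ved/, /va/ → 6.

6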